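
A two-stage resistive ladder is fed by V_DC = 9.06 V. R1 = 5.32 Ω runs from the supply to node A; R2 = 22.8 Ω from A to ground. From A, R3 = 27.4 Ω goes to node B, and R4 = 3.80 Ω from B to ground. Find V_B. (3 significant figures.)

The second stage (R3 + R4 = 31.20 Ω) loads node A in parallel with R2.
R2 ‖ (R3+R4) = 13.17 Ω.
First divider: V_A = V_DC · 13.17/(5.32 + 13.17) = 6.454 V.
Stage 2 is unloaded, so V_B = V_A · R4/(R3+R4) = 6.454 × 3.80/31.20 = 0.7860 V.

V_B ≈ 0.786 V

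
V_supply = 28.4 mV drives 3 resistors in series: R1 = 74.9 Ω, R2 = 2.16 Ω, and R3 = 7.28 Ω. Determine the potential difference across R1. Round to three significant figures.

V ≈ 25.2 mV

Total series resistance ΣR = 74.9 + 2.16 + 7.28 = 84.34 Ω.
Voltage divider: V = V_supply · (74.90 / 84.34) = 28.4 × 0.8881 = 25.22 mV.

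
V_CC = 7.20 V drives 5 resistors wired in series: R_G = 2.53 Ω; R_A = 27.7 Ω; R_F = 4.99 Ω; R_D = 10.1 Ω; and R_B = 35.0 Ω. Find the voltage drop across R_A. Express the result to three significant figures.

V ≈ 2.48 V

Series total: ΣR = 2.53 + 27.7 + 4.99 + 10.1 + 35.0 = 80.32 Ω.
By the voltage-divider rule, V = 7.20 × 27.70/80.32 = 2.483 V.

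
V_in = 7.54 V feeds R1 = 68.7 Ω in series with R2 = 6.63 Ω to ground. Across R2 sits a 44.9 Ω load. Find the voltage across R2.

R2 ‖ R_L = (6.63 × 44.9)/(6.63 + 44.9) = 5.777 Ω.
Now apply the divider: V_out = 7.54 × 0.07757 = 0.5849 V.
(Unloaded it would be 0.664 V; the load pulls it down.)

V_out ≈ 0.585 V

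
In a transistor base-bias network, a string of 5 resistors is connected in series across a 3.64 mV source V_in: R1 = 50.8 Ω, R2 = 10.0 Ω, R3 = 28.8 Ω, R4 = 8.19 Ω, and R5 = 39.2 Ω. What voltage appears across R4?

V ≈ 0.218 mV

Total series resistance ΣR = 50.8 + 10.0 + 28.8 + 8.19 + 39.2 = 137.0 Ω.
By the voltage-divider rule, V = 3.64 × 8.190/137.0 = 0.2176 mV.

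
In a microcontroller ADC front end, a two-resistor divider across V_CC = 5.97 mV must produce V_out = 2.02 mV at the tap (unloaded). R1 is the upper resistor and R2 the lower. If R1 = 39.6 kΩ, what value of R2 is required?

R2 ≈ 20.3 kΩ

V_out/V_CC = R2/(R1+R2) = 0.3384.
So R2 = R1 · V_out/(V_CC − V_out) = 39.6 × 2.02/(5.97 − 2.02) = 39.6 × 0.5114 = 20.25 kΩ.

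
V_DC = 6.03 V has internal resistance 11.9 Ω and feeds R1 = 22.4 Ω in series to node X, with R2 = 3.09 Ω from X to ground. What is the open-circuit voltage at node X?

V_th ≈ 0.498 V

R1' = 11.9 + 22.4 = 34.30 Ω (source resistance + R1).
V_th is the unloaded tap voltage: V_DC · R2/(R1'+R2) = 6.03 × 0.08264 = 0.4983 V.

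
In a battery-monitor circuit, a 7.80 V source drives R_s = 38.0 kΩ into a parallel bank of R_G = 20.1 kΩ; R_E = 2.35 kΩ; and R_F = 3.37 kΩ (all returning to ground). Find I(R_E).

Combine the parallel branches: R_p = (1/20.1 + 1/2.35 + 1/3.37)⁻¹ = 1.295 kΩ.
V_A by voltage divider: V_A = 7.80 × 1.295/(38.0 + 1.295) = 0.2571 V.
Branch current I = V_A/R_E = 0.2571/2.35 = 0.1094 mA.

I ≈ 0.109 mA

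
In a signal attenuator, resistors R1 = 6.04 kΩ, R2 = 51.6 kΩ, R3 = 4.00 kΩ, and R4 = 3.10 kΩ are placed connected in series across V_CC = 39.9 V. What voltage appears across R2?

ΣR = 6.04 + 51.6 + 4.00 + 3.10 = 64.74 kΩ.
Voltage divider: V = V_CC · (51.60 / 64.74) = 39.9 × 0.7970 = 31.80 V.

V ≈ 31.8 V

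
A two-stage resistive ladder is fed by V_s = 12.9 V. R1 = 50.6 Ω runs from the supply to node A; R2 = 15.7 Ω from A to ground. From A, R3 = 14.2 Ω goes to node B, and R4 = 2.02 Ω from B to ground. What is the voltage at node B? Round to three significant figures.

Looking into the second stage from A: R3 + R4 = 16.22 Ω appears in parallel with R2.
R2 ‖ (R3+R4) = 7.978 Ω.
So V_A = 12.9 × 0.1362 = 1.757 V.
Stage 2 is unloaded, so V_B = V_A · R4/(R3+R4) = 1.757 × 2.02/16.22 = 0.2188 V.

V_B ≈ 0.219 V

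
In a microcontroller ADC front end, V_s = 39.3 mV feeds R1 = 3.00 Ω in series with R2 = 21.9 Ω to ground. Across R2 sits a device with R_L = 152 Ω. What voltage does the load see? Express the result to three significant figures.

V_out ≈ 34.0 mV

The load sits in parallel with R2, giving an effective lower resistance R2' = R2·R_L/(R2+R_L) = 19.14 Ω.
Voltage divider with the loaded lower leg: V_out = 39.3 × 19.14/(3.00 + 19.14) = 39.3 × 0.8645 = 33.98 mV.
(Unloaded it would be 34.6 mV; the load pulls it down.)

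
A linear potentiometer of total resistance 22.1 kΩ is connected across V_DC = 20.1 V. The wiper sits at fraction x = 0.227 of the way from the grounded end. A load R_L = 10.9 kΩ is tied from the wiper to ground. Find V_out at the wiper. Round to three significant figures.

V_out ≈ 3.37 V

The pot divides into 17.08 kΩ above the wiper and 5.017 kΩ below.
Lower segment in parallel with the load: 5.017 ‖ 10.9 = 3.436 kΩ.
Loaded-divider output: V_out = 20.1 × 0.1674 = 3.365 V.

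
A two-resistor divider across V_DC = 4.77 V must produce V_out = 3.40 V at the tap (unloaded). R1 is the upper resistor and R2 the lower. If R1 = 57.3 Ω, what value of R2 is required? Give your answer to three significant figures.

R2 ≈ 142 Ω

The divider ratio is R2/(R1+R2) = 3.40/4.77 = 0.7128.
So R2 = R1 · V_out/(V_DC − V_out) = 57.3 × 3.40/(4.77 − 3.40) = 57.3 × 2.482 = 142.2 Ω.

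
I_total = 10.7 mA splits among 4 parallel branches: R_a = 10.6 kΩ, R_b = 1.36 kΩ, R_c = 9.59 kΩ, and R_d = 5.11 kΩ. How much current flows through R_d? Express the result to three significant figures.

I ≈ 1.85 mA

Total conductance ΣG = 1/10.6 + 1/1.36 + 1/9.59 + 1/5.11 = 1.130 (units of 1/kΩ).
Current divider: I(R_d) = I_total · G_k/ΣG = 10.7 × (0.1957/1.130) = 10.7 × 0.1732 = 1.854 mA.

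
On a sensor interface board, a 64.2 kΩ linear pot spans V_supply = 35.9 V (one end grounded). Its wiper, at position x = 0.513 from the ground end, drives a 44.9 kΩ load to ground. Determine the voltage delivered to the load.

The pot divides into 31.27 kΩ above the wiper and 32.93 kΩ below.
(x·R_p) ‖ R_L = 19.00 kΩ.
Then V_out = V_supply · 19.00/(31.27 + 19.00) = 13.57 V.

V_out ≈ 13.6 V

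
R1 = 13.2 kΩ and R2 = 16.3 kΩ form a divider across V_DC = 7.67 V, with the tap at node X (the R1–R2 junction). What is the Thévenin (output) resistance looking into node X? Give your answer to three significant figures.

R_th ≈ 7.29 kΩ

With V_DC suppressed (replaced by a short), R_th = R1 ‖ R2 = (13.20 × 16.3)/(13.20 + 16.3) = 7.294 kΩ.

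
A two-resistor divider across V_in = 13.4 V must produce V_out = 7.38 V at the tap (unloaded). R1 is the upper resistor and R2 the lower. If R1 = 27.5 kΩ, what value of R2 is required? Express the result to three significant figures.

R2 ≈ 33.7 kΩ

The divider ratio is R2/(R1+R2) = 7.38/13.4 = 0.5507.
R2 = R1 · 0.5507/(1 − 0.5507) = 33.71 kΩ.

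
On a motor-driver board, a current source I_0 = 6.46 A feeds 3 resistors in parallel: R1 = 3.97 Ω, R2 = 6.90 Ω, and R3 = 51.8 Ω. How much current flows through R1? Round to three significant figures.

Total conductance ΣG = 1/3.97 + 1/6.90 + 1/51.8 = 0.4161 (units of 1/Ω).
R1 takes the fraction G_k/ΣG = 0.2519/0.4161 = 0.6053, so I = 6.46 × 0.6053 = 3.910 A.

I ≈ 3.91 A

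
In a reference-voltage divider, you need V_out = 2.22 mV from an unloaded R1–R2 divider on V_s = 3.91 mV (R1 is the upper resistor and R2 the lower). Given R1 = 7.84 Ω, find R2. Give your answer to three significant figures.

R2 ≈ 10.3 Ω

Required fraction k = V_out/V_s = 0.5678.
R2 = R1 · 0.5678/(1 − 0.5678) = 10.30 Ω.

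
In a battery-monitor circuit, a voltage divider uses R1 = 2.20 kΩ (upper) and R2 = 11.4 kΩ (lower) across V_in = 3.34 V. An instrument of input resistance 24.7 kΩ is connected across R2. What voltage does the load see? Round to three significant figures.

V_out ≈ 2.61 V

R2 ‖ R_L = (11.4 × 24.7)/(11.4 + 24.7) = 7.800 kΩ.
Then V_out = V_in · R2'/(R1 + R2') = 3.34 × 7.800/10.00 = 2.605 V.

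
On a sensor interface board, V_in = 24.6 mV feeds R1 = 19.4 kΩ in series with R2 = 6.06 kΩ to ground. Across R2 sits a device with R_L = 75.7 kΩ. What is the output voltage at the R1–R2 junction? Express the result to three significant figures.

The load sits in parallel with R2, giving an effective lower resistance R2' = R2·R_L/(R2+R_L) = 5.611 kΩ.
Then V_out = V_in · R2'/(R1 + R2') = 24.6 × 5.611/25.01 = 5.519 mV.

V_out ≈ 5.52 mV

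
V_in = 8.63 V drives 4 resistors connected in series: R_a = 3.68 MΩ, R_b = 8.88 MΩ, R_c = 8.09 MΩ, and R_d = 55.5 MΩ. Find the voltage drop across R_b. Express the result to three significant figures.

V ≈ 1.01 V

Total series resistance ΣR = 3.68 + 8.88 + 8.09 + 55.5 = 76.15 MΩ.
V = V_in · R/ΣR = 8.63 × 0.1166 = 1.006 V.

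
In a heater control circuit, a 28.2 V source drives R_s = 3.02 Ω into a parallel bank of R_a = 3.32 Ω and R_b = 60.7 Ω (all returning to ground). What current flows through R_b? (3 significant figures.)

I ≈ 0.237 A

Equivalent of the parallel group: R_p = 3.148 Ω.
V_A by voltage divider: V_A = 28.2 × 3.148/(3.02 + 3.148) = 14.39 V.
I(R_b) = V_A / R_b = 14.39/60.7 = 0.2371 A.
(Equivalently: I_total = 4.572 A, then current-divider fraction G_k/ΣG = 0.05186.)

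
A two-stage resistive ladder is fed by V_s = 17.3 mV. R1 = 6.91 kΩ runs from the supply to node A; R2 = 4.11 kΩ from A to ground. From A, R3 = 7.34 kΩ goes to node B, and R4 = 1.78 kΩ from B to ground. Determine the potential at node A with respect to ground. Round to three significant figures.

Looking into the second stage from A: R3 + R4 = 9.120 kΩ appears in parallel with R2.
R2 ‖ (R3+R4) = 2.833 kΩ.
V_A = 17.3 × 2.833/(6.91 + 2.833) = 5.031 mV.

V_A ≈ 5.03 mV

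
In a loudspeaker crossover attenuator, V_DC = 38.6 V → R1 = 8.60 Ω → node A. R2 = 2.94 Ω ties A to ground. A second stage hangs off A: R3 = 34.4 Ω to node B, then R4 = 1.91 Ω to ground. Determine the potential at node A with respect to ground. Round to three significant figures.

Node A sees R2 in parallel with the series input of stage 2, R3 + R4 = 36.31 Ω.
Effective lower resistance at A: R2 ‖ 36.31 = 2.720 Ω.
V_A = 38.6 × 2.720/(8.60 + 2.720) = 9.274 V.

V_A ≈ 9.27 V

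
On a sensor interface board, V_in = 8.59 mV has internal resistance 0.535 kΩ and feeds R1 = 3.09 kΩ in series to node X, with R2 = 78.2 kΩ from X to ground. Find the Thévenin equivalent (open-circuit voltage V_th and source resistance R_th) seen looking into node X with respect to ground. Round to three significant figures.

R1' = 0.535 + 3.09 = 3.625 kΩ (source resistance + R1).
Open-circuit (no load on X): V_th = V_in · R2/(R1' + R2) = 8.59 × 78.2/(3.625 + 78.2) = 8.209 mV.
Zeroing V_in shorts the top of R1' to ground, so R_th = R1' ‖ R2 = 3.464 kΩ.

V_th ≈ 8.21 mV, R_th ≈ 3.46 kΩ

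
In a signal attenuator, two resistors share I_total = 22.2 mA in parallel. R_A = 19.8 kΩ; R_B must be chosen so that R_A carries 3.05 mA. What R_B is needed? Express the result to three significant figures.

The fraction through R_A equals R_B/(R_A+R_B).
With f = 0.1374, R_B = R_A · f/(1−f) = 19.8 × 0.1593 = 3.154 kΩ.

R_B ≈ 3.15 kΩ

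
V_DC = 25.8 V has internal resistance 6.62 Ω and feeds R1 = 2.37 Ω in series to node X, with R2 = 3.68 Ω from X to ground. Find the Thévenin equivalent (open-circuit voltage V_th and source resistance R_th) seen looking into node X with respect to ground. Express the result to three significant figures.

V_th ≈ 7.49 V, R_th ≈ 2.61 Ω

R1' = 6.62 + 2.37 = 8.990 Ω (source resistance + R1).
With X open, the divider is unloaded: V_th = 25.8 × 3.68/12.67 = 7.494 V.
Looking into X with the source shorted: R_th = R1'·R2/(R1'+R2) = 8.990 × 3.68/12.67 = 2.611 Ω.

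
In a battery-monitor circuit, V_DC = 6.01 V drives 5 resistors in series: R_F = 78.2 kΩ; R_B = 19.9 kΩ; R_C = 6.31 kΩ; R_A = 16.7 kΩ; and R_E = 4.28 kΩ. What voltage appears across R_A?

V ≈ 0.800 V

ΣR = 78.2 + 19.9 + 6.31 + 16.7 + 4.28 = 125.4 kΩ.
V = V_DC · R/ΣR = 6.01 × 0.1332 = 0.8004 V.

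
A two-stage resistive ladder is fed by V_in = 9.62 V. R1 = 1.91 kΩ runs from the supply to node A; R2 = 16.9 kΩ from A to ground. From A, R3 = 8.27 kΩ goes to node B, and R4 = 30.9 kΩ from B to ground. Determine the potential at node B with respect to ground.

Looking into the second stage from A: R3 + R4 = 39.17 kΩ appears in parallel with R2.
R2 ‖ (R3+R4) = 11.81 kΩ.
V_A = 9.62 × 11.81/(1.91 + 11.81) = 8.280 V.
V_B = V_A × 0.7889 = 6.532 V.

V_B ≈ 6.53 V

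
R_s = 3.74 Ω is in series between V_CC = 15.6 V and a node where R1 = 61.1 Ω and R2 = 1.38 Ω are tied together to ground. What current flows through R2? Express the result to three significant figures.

I ≈ 3.00 A

Combine the parallel branches: R_p = (1/61.1 + 1/1.38)⁻¹ = 1.350 Ω.
Node voltage V_A = V_CC · R_p/(R_s + R_p) = 15.6 × 0.2652 = 4.136 V.
Branch current I = V_A/R2 = 4.136/1.38 = 2.997 A.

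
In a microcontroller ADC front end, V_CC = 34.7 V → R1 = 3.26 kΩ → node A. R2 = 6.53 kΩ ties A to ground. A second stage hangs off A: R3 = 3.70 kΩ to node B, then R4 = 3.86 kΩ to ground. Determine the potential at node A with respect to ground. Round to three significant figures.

Looking into the second stage from A: R3 + R4 = 7.560 kΩ appears in parallel with R2.
Effective lower resistance at A: R2 ‖ 7.560 = 3.504 kΩ.
So V_A = 34.7 × 0.5180 = 17.98 V.

V_A ≈ 18.0 V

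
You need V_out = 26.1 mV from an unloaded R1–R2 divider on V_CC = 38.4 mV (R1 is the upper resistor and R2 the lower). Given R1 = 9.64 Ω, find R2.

The divider ratio is R2/(R1+R2) = 26.1/38.4 = 0.6797.
So R2 = R1 · V_out/(V_CC − V_out) = 9.64 × 26.1/(38.4 − 26.1) = 9.64 × 2.122 = 20.46 Ω.

R2 ≈ 20.5 Ω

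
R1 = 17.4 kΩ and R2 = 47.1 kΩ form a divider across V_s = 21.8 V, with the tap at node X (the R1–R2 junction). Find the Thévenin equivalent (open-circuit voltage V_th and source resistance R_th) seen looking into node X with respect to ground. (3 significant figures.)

V_th is the unloaded tap voltage: V_s · R2/(R1+R2) = 21.8 × 0.7302 = 15.92 V.
With V_s suppressed (replaced by a short), R_th = R1 ‖ R2 = (17.40 × 47.1)/(17.40 + 47.1) = 12.71 kΩ.

V_th ≈ 15.9 V, R_th ≈ 12.7 kΩ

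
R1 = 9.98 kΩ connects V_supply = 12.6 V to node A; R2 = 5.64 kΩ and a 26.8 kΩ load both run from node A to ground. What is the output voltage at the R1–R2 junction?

V_out ≈ 4.01 V

The load sits in parallel with R2, giving an effective lower resistance R2' = R2·R_L/(R2+R_L) = 4.659 kΩ.
Now apply the divider: V_out = 12.6 × 0.3183 = 4.010 V.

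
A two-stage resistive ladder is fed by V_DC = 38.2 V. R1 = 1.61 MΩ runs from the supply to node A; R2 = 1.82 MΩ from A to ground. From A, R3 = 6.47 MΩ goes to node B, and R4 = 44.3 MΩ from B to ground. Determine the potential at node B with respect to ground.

V_B ≈ 17.4 V

Node A sees R2 in parallel with the series input of stage 2, R3 + R4 = 50.77 MΩ.
R2 ‖ (R3+R4) = 1.757 MΩ.
V_A = 38.2 × 1.757/(1.61 + 1.757) = 19.93 V.
Stage 2 is unloaded, so V_B = V_A · R4/(R3+R4) = 19.93 × 44.3/50.77 = 17.39 V.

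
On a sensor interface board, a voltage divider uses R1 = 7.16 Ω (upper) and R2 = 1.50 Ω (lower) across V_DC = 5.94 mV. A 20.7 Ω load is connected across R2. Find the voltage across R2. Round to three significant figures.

R2 ‖ R_L = (1.50 × 20.7)/(1.50 + 20.7) = 1.399 Ω.
Voltage divider with the loaded lower leg: V_out = 5.94 × 1.399/(7.16 + 1.399) = 5.94 × 0.1634 = 0.9707 mV.
(Unloaded it would be 1.03 mV; the load pulls it down.)

V_out ≈ 0.971 mV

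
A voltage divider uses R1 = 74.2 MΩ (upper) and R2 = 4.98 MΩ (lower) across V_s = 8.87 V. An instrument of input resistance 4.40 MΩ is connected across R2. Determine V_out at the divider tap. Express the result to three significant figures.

V_out ≈ 0.271 V

R2 ‖ R_L = (4.98 × 4.40)/(4.98 + 4.40) = 2.336 MΩ.
Voltage divider with the loaded lower leg: V_out = 8.87 × 2.336/(74.2 + 2.336) = 8.87 × 0.03052 = 0.2707 V.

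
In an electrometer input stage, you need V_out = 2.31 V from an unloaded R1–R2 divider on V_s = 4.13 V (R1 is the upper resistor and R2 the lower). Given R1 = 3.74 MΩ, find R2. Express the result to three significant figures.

Required fraction k = V_out/V_s = 0.5593.
Rearranging, R2 = R1·k/(1−k) = 3.74 × 1.269 = 4.747 MΩ.

R2 ≈ 4.75 MΩ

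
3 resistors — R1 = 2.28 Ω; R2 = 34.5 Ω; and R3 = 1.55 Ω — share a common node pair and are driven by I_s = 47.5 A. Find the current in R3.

I ≈ 27.5 A

ΣG = 1/2.28 + 1/34.5 + 1/1.55 = 1.113.
R3 takes the fraction G_k/ΣG = 0.6452/1.113 = 0.5798, so I = 47.5 × 0.5798 = 27.54 A.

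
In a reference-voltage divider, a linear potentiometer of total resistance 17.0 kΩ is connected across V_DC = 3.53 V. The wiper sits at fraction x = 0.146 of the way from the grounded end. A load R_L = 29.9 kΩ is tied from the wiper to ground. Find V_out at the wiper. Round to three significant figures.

V_out ≈ 0.481 V

Lower segment x·R_p = 2.482 kΩ; upper segment (1−x)·R_p = 14.52 kΩ.
Lower segment in parallel with the load: 2.482 ‖ 29.9 = 2.292 kΩ.
Then V_out = V_DC · 2.292/(14.52 + 2.292) = 0.4813 V.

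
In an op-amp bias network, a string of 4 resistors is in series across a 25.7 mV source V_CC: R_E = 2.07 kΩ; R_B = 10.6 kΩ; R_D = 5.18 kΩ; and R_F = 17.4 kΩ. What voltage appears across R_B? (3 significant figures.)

V ≈ 7.73 mV

Total series resistance ΣR = 2.07 + 10.6 + 5.18 + 17.4 = 35.25 kΩ.
By the voltage-divider rule, V = 25.7 × 10.60/35.25 = 7.728 mV.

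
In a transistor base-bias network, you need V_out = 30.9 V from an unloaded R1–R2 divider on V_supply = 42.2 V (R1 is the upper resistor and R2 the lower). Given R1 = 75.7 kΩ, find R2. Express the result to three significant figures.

The divider ratio is R2/(R1+R2) = 30.9/42.2 = 0.7322.
R2 = R1 · 0.7322/(1 − 0.7322) = 207.0 kΩ.

R2 ≈ 207 kΩ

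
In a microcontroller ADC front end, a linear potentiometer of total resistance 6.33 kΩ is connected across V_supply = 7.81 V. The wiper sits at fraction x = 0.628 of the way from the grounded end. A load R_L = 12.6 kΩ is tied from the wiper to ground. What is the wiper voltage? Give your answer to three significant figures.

Split the track: R_lower = x·R_p = 3.975 kΩ, R_upper = (1−x)·R_p = 2.355 kΩ.
(x·R_p) ‖ R_L = 3.022 kΩ.
Loaded-divider output: V_out = 7.81 × 0.5620 = 4.390 V.
(Unloaded: V_out = x·V_supply = 4.90 V.)

V_out ≈ 4.39 V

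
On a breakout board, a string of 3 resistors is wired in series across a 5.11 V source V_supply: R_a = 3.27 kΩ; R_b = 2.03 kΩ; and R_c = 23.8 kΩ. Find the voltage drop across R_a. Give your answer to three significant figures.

Total series resistance ΣR = 3.27 + 2.03 + 23.8 = 29.10 kΩ.
V = V_supply · R/ΣR = 5.11 × 0.1124 = 0.5742 V.

V ≈ 0.574 V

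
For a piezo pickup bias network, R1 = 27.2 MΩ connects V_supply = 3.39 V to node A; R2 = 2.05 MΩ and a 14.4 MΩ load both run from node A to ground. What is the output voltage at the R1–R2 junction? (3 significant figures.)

V_out ≈ 0.210 V

First combine the lower leg with the load: R2 ‖ R_L = 1.795 MΩ.
Voltage divider with the loaded lower leg: V_out = 3.39 × 1.795/(27.2 + 1.795) = 3.39 × 0.06189 = 0.2098 V.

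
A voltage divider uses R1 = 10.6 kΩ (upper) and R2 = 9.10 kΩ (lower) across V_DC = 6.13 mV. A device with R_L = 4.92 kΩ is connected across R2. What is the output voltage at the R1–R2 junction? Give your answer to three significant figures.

First combine the lower leg with the load: R2 ‖ R_L = 3.193 kΩ.
Voltage divider with the loaded lower leg: V_out = 6.13 × 3.193/(10.6 + 3.193) = 6.13 × 0.2315 = 1.419 mV.

V_out ≈ 1.42 mV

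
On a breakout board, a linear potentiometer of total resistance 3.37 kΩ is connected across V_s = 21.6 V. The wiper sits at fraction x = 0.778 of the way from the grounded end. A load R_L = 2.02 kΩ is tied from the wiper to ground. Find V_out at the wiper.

V_out ≈ 13.0 V

The pot divides into 0.7481 kΩ above the wiper and 2.622 kΩ below.
(x·R_p) ‖ R_L = 1.141 kΩ.
Loaded-divider output: V_out = 21.6 × 0.6040 = 13.05 V.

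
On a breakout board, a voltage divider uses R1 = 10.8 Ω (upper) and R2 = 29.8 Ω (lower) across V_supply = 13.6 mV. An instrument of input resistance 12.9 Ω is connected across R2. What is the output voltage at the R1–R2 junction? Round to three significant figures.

V_out ≈ 6.18 mV

First combine the lower leg with the load: R2 ‖ R_L = 9.003 Ω.
Now apply the divider: V_out = 13.6 × 0.4546 = 6.183 mV.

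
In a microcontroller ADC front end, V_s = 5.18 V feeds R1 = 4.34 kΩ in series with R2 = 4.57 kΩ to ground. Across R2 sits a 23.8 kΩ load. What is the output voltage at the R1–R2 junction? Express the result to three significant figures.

First combine the lower leg with the load: R2 ‖ R_L = 3.834 kΩ.
Voltage divider with the loaded lower leg: V_out = 5.18 × 3.834/(4.34 + 3.834) = 5.18 × 0.4690 = 2.430 V.

V_out ≈ 2.43 V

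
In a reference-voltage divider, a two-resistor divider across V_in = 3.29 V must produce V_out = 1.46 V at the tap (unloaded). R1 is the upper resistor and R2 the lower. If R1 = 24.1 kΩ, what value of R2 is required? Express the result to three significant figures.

R2 ≈ 19.2 kΩ

V_out/V_in = R2/(R1+R2) = 0.4438.
Rearranging, R2 = R1·k/(1−k) = 24.1 × 0.7978 = 19.23 kΩ.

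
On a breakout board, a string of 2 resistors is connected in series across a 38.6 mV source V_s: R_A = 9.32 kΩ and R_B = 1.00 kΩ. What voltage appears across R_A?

V ≈ 34.9 mV

Total series resistance ΣR = 9.32 + 1.00 = 10.32 kΩ.
By the voltage-divider rule, V = 38.6 × 9.320/10.32 = 34.86 mV.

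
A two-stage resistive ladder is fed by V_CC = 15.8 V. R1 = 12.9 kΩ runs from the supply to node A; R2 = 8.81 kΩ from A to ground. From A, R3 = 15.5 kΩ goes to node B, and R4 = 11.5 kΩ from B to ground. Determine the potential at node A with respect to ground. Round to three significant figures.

V_A ≈ 5.37 V

Node A sees R2 in parallel with the series input of stage 2, R3 + R4 = 27.00 kΩ.
Effective lower resistance at A: R2 ‖ 27.00 = 6.643 kΩ.
V_A = 15.8 × 6.643/(12.9 + 6.643) = 5.370 V.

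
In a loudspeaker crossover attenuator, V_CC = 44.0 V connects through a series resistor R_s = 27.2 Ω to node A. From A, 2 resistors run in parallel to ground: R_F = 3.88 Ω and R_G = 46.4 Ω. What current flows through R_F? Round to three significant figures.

Parallel bank: R_p = 1/(1/3.88 + 1/46.4) = 3.581 Ω.
V_A by voltage divider: V_A = 44.0 × 3.581/(27.2 + 3.581) = 5.118 V.
I(R_F) = V_A / R_F = 5.118/3.88 = 1.319 A.
(Equivalently: I_total = 1.429 A, then current-divider fraction G_k/ΣG = 0.9228.)

I ≈ 1.32 A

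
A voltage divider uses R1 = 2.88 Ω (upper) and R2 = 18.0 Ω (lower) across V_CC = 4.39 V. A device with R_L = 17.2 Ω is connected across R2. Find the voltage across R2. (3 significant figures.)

First combine the lower leg with the load: R2 ‖ R_L = 8.795 Ω.
Voltage divider with the loaded lower leg: V_out = 4.39 × 8.795/(2.88 + 8.795) = 4.39 × 0.7533 = 3.307 V.

V_out ≈ 3.31 V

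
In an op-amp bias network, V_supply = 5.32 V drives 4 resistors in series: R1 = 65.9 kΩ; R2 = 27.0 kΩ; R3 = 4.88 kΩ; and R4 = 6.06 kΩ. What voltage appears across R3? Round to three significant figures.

V ≈ 0.250 V

Total series resistance ΣR = 65.9 + 27.0 + 4.88 + 6.06 = 103.8 kΩ.
V = V_supply · R/ΣR = 5.32 × 0.04700 = 0.2500 V.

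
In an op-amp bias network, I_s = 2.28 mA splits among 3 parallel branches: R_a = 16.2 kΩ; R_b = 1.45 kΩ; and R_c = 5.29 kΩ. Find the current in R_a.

I ≈ 0.150 mA

Total conductance ΣG = 1/16.2 + 1/1.45 + 1/5.29 = 0.9404 (units of 1/kΩ).
R_a takes the fraction G_k/ΣG = 0.06173/0.9404 = 0.06564, so I = 2.28 × 0.06564 = 0.1497 mA.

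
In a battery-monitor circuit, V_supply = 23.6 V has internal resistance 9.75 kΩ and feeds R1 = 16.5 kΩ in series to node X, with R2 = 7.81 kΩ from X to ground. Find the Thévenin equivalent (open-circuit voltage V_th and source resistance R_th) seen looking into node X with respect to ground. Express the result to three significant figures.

R1' = 9.75 + 16.5 = 26.25 kΩ (source resistance + R1).
Open-circuit (no load on X): V_th = V_supply · R2/(R1' + R2) = 23.6 × 7.81/(26.25 + 7.81) = 5.412 V.
Zeroing V_supply shorts the top of R1' to ground, so R_th = R1' ‖ R2 = 6.019 kΩ.

V_th ≈ 5.41 V, R_th ≈ 6.02 kΩ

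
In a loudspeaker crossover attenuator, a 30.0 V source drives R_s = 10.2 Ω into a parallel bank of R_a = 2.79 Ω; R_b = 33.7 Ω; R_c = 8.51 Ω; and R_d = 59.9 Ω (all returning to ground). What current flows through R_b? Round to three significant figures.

Parallel bank: R_p = 1/(1/2.79 + 1/33.7 + 1/8.51 + 1/59.9) = 1.915 Ω.
Node voltage V_A = V_s · R_p/(R_s + R_p) = 30.0 × 0.1580 = 4.741 V.
Branch current I = V_A/R_b = 4.741/33.7 = 0.1407 A.

I ≈ 0.141 A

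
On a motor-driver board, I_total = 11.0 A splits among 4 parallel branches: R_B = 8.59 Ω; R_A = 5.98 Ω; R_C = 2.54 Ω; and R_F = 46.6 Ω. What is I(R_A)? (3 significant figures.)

I ≈ 2.63 A

Total conductance ΣG = 1/8.59 + 1/5.98 + 1/2.54 + 1/46.6 = 0.6988 (units of 1/Ω).
R_A takes the fraction G_k/ΣG = 0.1672/0.6988 = 0.2393, so I = 11.0 × 0.2393 = 2.632 A.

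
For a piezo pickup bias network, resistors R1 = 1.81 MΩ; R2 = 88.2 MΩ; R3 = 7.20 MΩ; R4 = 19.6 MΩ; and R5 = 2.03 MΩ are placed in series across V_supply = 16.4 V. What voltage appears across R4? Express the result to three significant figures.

V ≈ 2.70 V

ΣR = 1.81 + 88.2 + 7.20 + 19.6 + 2.03 = 118.8 MΩ.
V = V_supply · R/ΣR = 16.4 × 0.1649 = 2.705 V.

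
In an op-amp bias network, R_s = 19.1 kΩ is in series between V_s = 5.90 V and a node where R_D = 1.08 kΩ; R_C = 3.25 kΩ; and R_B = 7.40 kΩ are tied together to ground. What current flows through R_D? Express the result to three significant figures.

Equivalent of the parallel group: R_p = 0.7306 kΩ.
V_A by voltage divider: V_A = 5.90 × 0.7306/(19.1 + 0.7306) = 0.2174 V.
I(R_D) = V_A / R_D = 0.2174/1.08 = 0.2013 mA.
(Check via current divider: I_total = 0.2975 mA; share G_k/ΣG = 0.6765 → same result.)

I ≈ 0.201 mA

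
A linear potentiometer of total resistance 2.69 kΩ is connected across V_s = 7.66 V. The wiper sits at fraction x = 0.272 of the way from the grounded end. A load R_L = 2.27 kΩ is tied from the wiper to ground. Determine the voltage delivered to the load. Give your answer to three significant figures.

Lower segment x·R_p = 0.7317 kΩ; upper segment (1−x)·R_p = 1.958 kΩ.
R_L loads the lower segment: effective lower R = 0.5533 kΩ.
V_out = 7.66 × 0.5533/(1.958 + 0.5533) = 1.688 V.

V_out ≈ 1.69 V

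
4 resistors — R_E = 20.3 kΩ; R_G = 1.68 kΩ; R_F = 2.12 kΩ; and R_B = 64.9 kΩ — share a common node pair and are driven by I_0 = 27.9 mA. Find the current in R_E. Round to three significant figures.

Total conductance ΣG = 1/20.3 + 1/1.68 + 1/2.12 + 1/64.9 = 1.132 (units of 1/kΩ).
By the current-divider rule, I = I_0 · G_k/ΣG = 27.9 × 0.04353 = 1.215 mA.

I ≈ 1.21 mA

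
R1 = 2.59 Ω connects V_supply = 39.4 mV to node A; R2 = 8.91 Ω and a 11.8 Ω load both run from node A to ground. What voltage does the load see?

First combine the lower leg with the load: R2 ‖ R_L = 5.077 Ω.
Voltage divider with the loaded lower leg: V_out = 39.4 × 5.077/(2.59 + 5.077) = 39.4 × 0.6622 = 26.09 mV.

V_out ≈ 26.1 mV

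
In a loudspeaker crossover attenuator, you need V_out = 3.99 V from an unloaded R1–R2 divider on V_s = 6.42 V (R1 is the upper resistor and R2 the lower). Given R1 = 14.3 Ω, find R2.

R2 ≈ 23.5 Ω

V_out/V_s = R2/(R1+R2) = 0.6215.
R2 = R1 · 0.6215/(1 − 0.6215) = 23.48 Ω.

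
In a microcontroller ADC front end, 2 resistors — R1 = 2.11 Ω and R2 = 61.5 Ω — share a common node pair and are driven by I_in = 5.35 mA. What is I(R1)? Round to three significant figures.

I ≈ 5.17 mA

With just two branches, the current splits inversely with resistance.
I(R1) = 5.35 × 61.5/(2.11 + 61.5) = 5.35 × 0.9668 = 5.173 mA.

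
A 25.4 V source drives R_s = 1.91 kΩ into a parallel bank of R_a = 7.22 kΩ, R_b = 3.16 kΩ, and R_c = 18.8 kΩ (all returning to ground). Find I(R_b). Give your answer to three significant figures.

I ≈ 4.08 mA

Combine the parallel branches: R_p = (1/7.22 + 1/3.16 + 1/18.8)⁻¹ = 1.968 kΩ.
V_A by voltage divider: V_A = 25.4 × 1.968/(1.91 + 1.968) = 12.89 V.
Branch current I = V_A/R_b = 12.89/3.16 = 4.079 mA.
(Equivalently: I_total = 6.550 mA, then current-divider fraction G_k/ΣG = 0.6228.)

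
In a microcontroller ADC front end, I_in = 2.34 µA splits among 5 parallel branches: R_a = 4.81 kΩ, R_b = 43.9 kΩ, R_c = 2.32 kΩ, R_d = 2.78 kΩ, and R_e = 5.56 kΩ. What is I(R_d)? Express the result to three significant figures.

ΣG = 1/4.81 + 1/43.9 + 1/2.32 + 1/2.78 + 1/5.56 = 1.201.
Current divider: I(R_d) = I_in · G_k/ΣG = 2.34 × (0.3597/1.201) = 2.34 × 0.2994 = 0.7007 µA.

I ≈ 0.701 µA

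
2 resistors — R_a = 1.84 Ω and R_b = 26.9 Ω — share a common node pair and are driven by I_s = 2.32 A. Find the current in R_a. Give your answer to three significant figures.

With just two branches, the current splits inversely with resistance.
So I = 2.32 × 26.9/28.74 = 2.171 A.

I ≈ 2.17 A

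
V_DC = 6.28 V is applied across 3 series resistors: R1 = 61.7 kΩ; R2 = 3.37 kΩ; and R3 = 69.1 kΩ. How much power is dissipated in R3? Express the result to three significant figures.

The common current is I = 6.28/134.2 = 0.04681 mA.
V(R3) = I·R = 3.234 V; P = V·I = 3.234 × 0.04681 = 0.1514 mW.

P ≈ 0.151 mW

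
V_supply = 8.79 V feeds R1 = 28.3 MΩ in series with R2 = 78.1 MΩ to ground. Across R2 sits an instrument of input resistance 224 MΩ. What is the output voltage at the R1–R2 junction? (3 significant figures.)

V_out ≈ 5.90 V

First combine the lower leg with the load: R2 ‖ R_L = 57.91 MΩ.
Then V_out = V_supply · R2'/(R1 + R2') = 8.79 × 57.91/86.21 = 5.904 V.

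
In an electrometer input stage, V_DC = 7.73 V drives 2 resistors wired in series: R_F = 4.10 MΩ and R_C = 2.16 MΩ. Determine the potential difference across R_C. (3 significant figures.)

V ≈ 2.67 V

Total series resistance ΣR = 4.10 + 2.16 = 6.260 MΩ.
Voltage divider: V = V_DC · (2.160 / 6.260) = 7.73 × 0.3450 = 2.667 V.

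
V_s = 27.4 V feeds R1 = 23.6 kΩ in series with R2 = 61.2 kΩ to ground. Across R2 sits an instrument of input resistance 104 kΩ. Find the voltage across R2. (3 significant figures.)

V_out ≈ 17.0 V

The load sits in parallel with R2, giving an effective lower resistance R2' = R2·R_L/(R2+R_L) = 38.53 kΩ.
Voltage divider with the loaded lower leg: V_out = 27.4 × 38.53/(23.6 + 38.53) = 27.4 × 0.6201 = 16.99 V.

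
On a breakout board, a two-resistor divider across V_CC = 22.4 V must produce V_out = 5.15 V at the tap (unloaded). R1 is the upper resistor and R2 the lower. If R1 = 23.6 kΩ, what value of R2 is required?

V_out/V_CC = R2/(R1+R2) = 0.2299.
So R2 = R1 · V_out/(V_CC − V_out) = 23.6 × 5.15/(22.4 − 5.15) = 23.6 × 0.2986 = 7.046 kΩ.

R2 ≈ 7.05 kΩ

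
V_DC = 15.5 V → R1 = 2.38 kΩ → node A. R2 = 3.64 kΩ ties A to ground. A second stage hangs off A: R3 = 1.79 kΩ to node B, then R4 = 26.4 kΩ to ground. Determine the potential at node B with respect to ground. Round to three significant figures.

V_B ≈ 8.35 V

Node A sees R2 in parallel with the series input of stage 2, R3 + R4 = 28.19 kΩ.
Effective lower resistance at A: R2 ‖ 28.19 = 3.224 kΩ.
So V_A = 15.5 × 0.5753 = 8.917 V.
Stage 2 is unloaded, so V_B = V_A · R4/(R3+R4) = 8.917 × 26.4/28.19 = 8.351 V.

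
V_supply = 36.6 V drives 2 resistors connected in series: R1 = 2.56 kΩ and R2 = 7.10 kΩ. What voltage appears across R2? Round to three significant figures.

Total series resistance ΣR = 2.56 + 7.10 = 9.660 kΩ.
Voltage divider: V = V_supply · (7.100 / 9.660) = 36.6 × 0.7350 = 26.90 V.

V ≈ 26.9 V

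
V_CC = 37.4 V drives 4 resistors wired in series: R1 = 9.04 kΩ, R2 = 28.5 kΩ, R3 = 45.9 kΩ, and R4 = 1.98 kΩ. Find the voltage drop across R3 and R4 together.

V ≈ 21.0 V

ΣR = 9.04 + 28.5 + 45.9 + 1.98 = 85.42 kΩ.
R_{R3..R4} = 45.9 + 1.98 = 47.88 kΩ.
Voltage divider: V = V_CC · (47.88 / 85.42) = 37.4 × 0.5605 = 20.96 V.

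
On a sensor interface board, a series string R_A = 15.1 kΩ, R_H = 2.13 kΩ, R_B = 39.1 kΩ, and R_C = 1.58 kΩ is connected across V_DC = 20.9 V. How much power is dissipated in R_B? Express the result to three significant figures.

P ≈ 5.09 mW

The common current is I = 20.9/57.91 = 0.3609 mA.
P = I²R = 0.1303 × 39.1 = 5.093 mW.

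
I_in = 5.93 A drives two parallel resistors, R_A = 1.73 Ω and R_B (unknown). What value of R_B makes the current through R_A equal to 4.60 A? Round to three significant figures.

R_B ≈ 5.98 Ω

Two-branch current divider: I_A = I_in · R_B/(R_A + R_B).
4.60/5.93 = R_B/(R_A + R_B) → R_B = R_A · (0.7757)/(1 − 0.7757) = 1.73 × 3.459 = 5.983 Ω.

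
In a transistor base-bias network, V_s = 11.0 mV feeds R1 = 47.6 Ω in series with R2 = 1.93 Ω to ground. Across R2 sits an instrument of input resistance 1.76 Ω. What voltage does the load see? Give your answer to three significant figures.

The load sits in parallel with R2, giving an effective lower resistance R2' = R2·R_L/(R2+R_L) = 0.9205 Ω.
Then V_out = V_s · R2'/(R1 + R2') = 11.0 × 0.9205/48.52 = 0.2087 mV.

V_out ≈ 0.209 mV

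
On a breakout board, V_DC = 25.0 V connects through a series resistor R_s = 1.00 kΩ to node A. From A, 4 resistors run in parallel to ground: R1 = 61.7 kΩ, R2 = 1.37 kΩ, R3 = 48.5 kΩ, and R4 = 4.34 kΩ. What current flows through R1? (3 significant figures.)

Combine the parallel branches: R_p = (1/61.7 + 1/1.37 + 1/48.5 + 1/4.34)⁻¹ = 1.003 kΩ.
V_A = 25.0 × 1.003/2.003 = 12.52 V.
I(R1) = V_A / R1 = 12.52/61.7 = 0.2029 mA.

I ≈ 0.203 mA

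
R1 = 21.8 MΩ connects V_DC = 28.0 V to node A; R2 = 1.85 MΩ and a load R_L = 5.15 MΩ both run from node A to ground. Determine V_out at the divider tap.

First combine the lower leg with the load: R2 ‖ R_L = 1.361 MΩ.
Then V_out = V_DC · R2'/(R1 + R2') = 28.0 × 1.361/23.16 = 1.645 V.

V_out ≈ 1.65 V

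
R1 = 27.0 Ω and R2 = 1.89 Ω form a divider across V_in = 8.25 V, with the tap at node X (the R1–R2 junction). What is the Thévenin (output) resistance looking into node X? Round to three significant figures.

Looking into X with the source shorted: R_th = R1·R2/(R1+R2) = 27.00 × 1.89/28.89 = 1.766 Ω.

R_th ≈ 1.77 Ω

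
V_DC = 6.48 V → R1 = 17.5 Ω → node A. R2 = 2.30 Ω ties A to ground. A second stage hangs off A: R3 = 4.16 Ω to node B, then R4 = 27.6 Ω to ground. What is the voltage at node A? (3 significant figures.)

V_A ≈ 0.707 V

The second stage (R3 + R4 = 31.76 Ω) loads node A in parallel with R2.
R2 ‖ (R3+R4) = 2.145 Ω.
First divider: V_A = V_DC · 2.145/(17.5 + 2.145) = 0.7074 V.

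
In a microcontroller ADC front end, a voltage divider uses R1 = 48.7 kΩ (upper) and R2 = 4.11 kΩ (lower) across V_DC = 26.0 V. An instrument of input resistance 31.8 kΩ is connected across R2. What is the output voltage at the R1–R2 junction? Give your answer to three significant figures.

V_out ≈ 1.81 V

First combine the lower leg with the load: R2 ‖ R_L = 3.640 kΩ.
Then V_out = V_DC · R2'/(R1 + R2') = 26.0 × 3.640/52.34 = 1.808 V.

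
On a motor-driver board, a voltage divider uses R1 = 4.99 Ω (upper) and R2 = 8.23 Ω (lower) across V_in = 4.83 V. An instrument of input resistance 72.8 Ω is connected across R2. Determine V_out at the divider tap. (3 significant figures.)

V_out ≈ 2.88 V

R2 ‖ R_L = (8.23 × 72.8)/(8.23 + 72.8) = 7.394 Ω.
Then V_out = V_in · R2'/(R1 + R2') = 4.83 × 7.394/12.38 = 2.884 V.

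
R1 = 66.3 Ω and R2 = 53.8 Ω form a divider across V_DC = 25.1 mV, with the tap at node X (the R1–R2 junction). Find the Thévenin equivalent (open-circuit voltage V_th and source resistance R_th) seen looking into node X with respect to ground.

Open-circuit (no load on X): V_th = V_DC · R2/(R1 + R2) = 25.1 × 53.8/(66.30 + 53.8) = 11.24 mV.
With V_DC suppressed (replaced by a short), R_th = R1 ‖ R2 = (66.30 × 53.8)/(66.30 + 53.8) = 29.70 Ω.

V_th ≈ 11.2 mV, R_th ≈ 29.7 Ω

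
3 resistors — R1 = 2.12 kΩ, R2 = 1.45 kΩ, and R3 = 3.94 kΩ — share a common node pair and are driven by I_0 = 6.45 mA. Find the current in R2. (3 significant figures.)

Conductances: ΣG = 1/2.12 + 1/1.45 + 1/3.94 = 1.415 (1/kΩ).
By the current-divider rule, I = I_0 · G_k/ΣG = 6.45 × 0.4873 = 3.143 mA.

I ≈ 3.14 mA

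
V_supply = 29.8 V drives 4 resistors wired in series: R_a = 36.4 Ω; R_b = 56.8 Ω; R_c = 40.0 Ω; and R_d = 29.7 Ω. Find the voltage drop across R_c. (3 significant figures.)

ΣR = 36.4 + 56.8 + 40.0 + 29.7 = 162.9 Ω.
By the voltage-divider rule, V = 29.8 × 40.00/162.9 = 7.317 V.

V ≈ 7.32 V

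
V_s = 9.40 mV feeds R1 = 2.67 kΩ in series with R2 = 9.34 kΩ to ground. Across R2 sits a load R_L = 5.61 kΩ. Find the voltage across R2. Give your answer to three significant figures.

V_out ≈ 5.34 mV

First combine the lower leg with the load: R2 ‖ R_L = 3.505 kΩ.
Now apply the divider: V_out = 9.40 × 0.5676 = 5.335 mV.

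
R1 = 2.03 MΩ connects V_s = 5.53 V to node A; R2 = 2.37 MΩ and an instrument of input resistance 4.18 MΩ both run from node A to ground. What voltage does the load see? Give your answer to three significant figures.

V_out ≈ 2.36 V

R2 ‖ R_L = (2.37 × 4.18)/(2.37 + 4.18) = 1.512 MΩ.
Voltage divider with the loaded lower leg: V_out = 5.53 × 1.512/(2.03 + 1.512) = 5.53 × 0.4270 = 2.361 V.
(Unloaded it would be 2.98 V; the load pulls it down.)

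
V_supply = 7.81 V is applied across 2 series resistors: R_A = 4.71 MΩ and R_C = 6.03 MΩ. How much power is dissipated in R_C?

P ≈ 3.19 µW

ΣR = 10.74 MΩ → I = 7.81/10.74 = 0.7272 µA.
V(R_C) = I·R = 4.385 V; P = V·I = 4.385 × 0.7272 = 3.189 µW.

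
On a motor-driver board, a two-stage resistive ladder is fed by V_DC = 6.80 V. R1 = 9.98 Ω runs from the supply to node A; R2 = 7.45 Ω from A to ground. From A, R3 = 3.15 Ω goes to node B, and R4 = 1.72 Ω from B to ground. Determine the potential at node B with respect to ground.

Looking into the second stage from A: R3 + R4 = 4.870 Ω appears in parallel with R2.
R2 ‖ (R3+R4) = 2.945 Ω.
V_A = 6.80 × 2.945/(9.98 + 2.945) = 1.549 V.
Then the unloaded second divider: V_B = V_A × R4/(R3+R4) = 1.549 × 0.3532 = 0.5472 V.

V_B ≈ 0.547 V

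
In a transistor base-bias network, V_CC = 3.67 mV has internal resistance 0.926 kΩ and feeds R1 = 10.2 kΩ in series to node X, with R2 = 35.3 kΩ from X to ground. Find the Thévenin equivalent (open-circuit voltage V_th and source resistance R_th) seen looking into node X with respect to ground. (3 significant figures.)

R1' = 0.926 + 10.2 = 11.13 kΩ (source resistance + R1).
With X open, the divider is unloaded: V_th = 3.67 × 35.3/46.43 = 2.790 mV.
Looking into X with the source shorted: R_th = R1'·R2/(R1'+R2) = 11.13 × 35.3/46.43 = 8.460 kΩ.

V_th ≈ 2.79 mV, R_th ≈ 8.46 kΩ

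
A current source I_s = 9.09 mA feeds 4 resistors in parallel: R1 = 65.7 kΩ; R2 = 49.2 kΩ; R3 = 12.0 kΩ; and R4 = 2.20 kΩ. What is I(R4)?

I ≈ 7.21 mA

Total conductance ΣG = 1/65.7 + 1/49.2 + 1/12.0 + 1/2.20 = 0.5734 (units of 1/kΩ).
By the current-divider rule, I = I_s · G_k/ΣG = 9.09 × 0.7927 = 7.206 mA.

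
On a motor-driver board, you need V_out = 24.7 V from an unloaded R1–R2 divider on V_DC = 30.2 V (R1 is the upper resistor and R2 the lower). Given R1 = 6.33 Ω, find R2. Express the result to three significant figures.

R2 ≈ 28.4 Ω

Required fraction k = V_out/V_DC = 0.8179.
So R2 = R1 · V_out/(V_DC − V_out) = 6.33 × 24.7/(30.2 − 24.7) = 6.33 × 4.491 = 28.43 Ω.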